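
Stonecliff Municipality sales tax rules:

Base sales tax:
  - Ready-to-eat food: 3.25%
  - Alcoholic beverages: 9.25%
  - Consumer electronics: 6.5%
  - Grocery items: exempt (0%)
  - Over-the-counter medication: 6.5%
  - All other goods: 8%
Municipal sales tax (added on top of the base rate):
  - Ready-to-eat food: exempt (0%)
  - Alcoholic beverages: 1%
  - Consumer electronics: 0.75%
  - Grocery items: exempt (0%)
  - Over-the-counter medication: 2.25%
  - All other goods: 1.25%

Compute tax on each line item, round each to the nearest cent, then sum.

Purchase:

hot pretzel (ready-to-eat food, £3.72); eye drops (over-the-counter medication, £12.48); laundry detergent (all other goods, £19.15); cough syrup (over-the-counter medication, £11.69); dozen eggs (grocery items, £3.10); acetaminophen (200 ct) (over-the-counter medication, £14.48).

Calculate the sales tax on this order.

Hot pretzel £3.72: ready-to-eat food → 3.25% + 0% municipal = 3.25% → £0.12
Eye drops £12.48: over-the-counter medication → 6.5% + 2.25% municipal = 8.75% → £1.09
Laundry detergent £19.15: all other goods → 8% + 1.25% municipal = 9.25% → £1.77
Cough syrup £11.69: over-the-counter medication → 6.5% + 2.25% municipal = 8.75% → £1.02
Dozen eggs £3.10: grocery items → 0% + 0% municipal = 0% → £0.00
Acetaminophen (200 ct) £14.48: over-the-counter medication → 6.5% + 2.25% municipal = 8.75% → £1.27
Total tax = £0.12 + £1.09 + £1.77 + £1.02 + £1.27 = £5.27

£5.27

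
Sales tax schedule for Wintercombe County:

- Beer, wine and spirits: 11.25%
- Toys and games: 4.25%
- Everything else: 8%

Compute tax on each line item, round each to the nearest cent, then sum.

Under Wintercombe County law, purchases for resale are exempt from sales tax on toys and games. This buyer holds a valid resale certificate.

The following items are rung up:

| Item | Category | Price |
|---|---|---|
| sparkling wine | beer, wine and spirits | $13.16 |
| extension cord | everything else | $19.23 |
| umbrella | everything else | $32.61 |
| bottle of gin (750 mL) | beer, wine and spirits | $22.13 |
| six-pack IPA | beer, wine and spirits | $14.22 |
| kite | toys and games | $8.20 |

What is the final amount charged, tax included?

$119.27

Sparkling wine $13.16: beer, wine and spirits → 11.25% → $1.48
Extension cord $19.23: everything else → 8% → $1.54
Umbrella $32.61: everything else → 8% → $2.61
Bottle of gin (750 mL) $22.13: beer, wine and spirits → 11.25% → $2.49
Six-pack IPA $14.22: beer, wine and spirits → 11.25% → $1.60
Kite $8.20: toys and games, buyer-exempt → 0% → $0.00
Subtotal = $109.55; tax = $9.72; total due = $119.27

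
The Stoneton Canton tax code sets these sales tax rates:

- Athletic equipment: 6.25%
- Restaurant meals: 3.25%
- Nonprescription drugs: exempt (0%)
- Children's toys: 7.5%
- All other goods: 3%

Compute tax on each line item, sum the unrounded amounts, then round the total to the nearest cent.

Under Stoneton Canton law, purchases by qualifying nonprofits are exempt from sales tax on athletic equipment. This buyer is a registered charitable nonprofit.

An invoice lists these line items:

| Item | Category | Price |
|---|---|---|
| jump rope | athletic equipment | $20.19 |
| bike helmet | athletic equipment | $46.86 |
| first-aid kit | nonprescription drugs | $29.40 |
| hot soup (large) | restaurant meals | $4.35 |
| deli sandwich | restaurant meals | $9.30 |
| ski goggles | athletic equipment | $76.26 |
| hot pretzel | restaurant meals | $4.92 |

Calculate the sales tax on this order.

$0.60

Jump rope $20.19: athletic equipment, buyer-exempt → 0% → $0.00
Bike helmet $46.86: athletic equipment, buyer-exempt → 0% → $0.00
First-aid kit $29.40: nonprescription drugs → 0% → $0.00
Hot soup (large) $4.35: restaurant meals → 3.25% → $0.141375
Deli sandwich $9.30: restaurant meals → 3.25% → $0.30225
Ski goggles $76.26: athletic equipment, buyer-exempt → 0% → $0.00
Hot pretzel $4.92: restaurant meals → 3.25% → $0.1599
Unrounded tax sum = $0.603525 → $0.60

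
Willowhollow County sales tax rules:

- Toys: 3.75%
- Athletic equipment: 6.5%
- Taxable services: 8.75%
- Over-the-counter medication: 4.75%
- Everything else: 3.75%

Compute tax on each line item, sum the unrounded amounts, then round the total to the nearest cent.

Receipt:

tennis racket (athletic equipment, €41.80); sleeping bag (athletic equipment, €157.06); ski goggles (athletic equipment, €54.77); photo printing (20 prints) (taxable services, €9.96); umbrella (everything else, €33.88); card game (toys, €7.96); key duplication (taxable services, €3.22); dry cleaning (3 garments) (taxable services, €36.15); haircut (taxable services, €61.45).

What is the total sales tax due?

€27.75

Tennis racket €41.80: athletic equipment → 6.5% → €2.717
Sleeping bag €157.06: athletic equipment → 6.5% → €10.2089
Ski goggles €54.77: athletic equipment → 6.5% → €3.56005
Photo printing (20 prints) €9.96: taxable services → 8.75% → €0.8715
Umbrella €33.88: everything else → 3.75% → €1.2705
Card game €7.96: toys → 3.75% → €0.2985
Key duplication €3.22: taxable services → 8.75% → €0.28175
Dry cleaning (3 garments) €36.15: taxable services → 8.75% → €3.163125
Haircut €61.45: taxable services → 8.75% → €5.376875
Unrounded tax sum = €27.7482 → €27.75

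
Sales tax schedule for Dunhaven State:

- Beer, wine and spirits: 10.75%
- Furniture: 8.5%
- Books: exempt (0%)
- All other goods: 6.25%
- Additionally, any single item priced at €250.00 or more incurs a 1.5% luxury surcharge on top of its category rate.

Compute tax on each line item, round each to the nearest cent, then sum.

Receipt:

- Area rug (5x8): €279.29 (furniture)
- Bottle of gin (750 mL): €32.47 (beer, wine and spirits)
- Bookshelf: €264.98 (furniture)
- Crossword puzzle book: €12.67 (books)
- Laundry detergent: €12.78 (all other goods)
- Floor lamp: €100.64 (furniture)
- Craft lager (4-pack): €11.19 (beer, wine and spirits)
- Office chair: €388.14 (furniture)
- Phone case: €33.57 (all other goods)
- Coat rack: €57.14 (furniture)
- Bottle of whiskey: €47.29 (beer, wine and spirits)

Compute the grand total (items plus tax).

€1359.48

Area rug (5x8) €279.29: furniture → 8.5% + 1.5% surcharge = 10% → €27.93
Bottle of gin (750 mL) €32.47: beer, wine and spirits → 10.75% → €3.49
Bookshelf €264.98: furniture → 8.5% + 1.5% surcharge = 10% → €26.50
Crossword puzzle book €12.67: books → 0% → €0.00
Laundry detergent €12.78: all other goods → 6.25% → €0.80
Floor lamp €100.64: furniture → 8.5% → €8.55
Craft lager (4-pack) €11.19: beer, wine and spirits → 10.75% → €1.20
Office chair €388.14: furniture → 8.5% + 1.5% surcharge = 10% → €38.81
Phone case €33.57: all other goods → 6.25% → €2.10
Coat rack €57.14: furniture → 8.5% → €4.86
Bottle of whiskey €47.29: beer, wine and spirits → 10.75% → €5.08
Subtotal = €1240.16; tax = €119.32; total due = €1359.48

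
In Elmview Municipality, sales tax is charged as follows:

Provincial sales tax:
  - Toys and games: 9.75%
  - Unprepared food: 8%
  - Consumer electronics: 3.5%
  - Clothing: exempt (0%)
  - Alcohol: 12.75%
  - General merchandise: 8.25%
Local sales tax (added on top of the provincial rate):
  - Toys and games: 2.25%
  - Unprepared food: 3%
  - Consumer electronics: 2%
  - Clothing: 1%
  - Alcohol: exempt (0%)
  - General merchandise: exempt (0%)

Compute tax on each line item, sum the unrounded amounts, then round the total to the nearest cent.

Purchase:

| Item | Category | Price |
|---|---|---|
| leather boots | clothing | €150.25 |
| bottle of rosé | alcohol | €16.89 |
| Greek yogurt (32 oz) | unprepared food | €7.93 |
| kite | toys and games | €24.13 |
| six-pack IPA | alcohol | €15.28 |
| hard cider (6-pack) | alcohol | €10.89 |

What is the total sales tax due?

€10.76

Leather boots €150.25: clothing → 0% + 1% local = 1% → €1.5025
Bottle of rosé €16.89: alcohol → 12.75% + 0% local = 12.75% → €2.153475
Greek yogurt (32 oz) €7.93: unprepared food → 8% + 3% local = 11% → €0.8723
Kite €24.13: toys and games → 9.75% + 2.25% local = 12% → €2.8956
Six-pack IPA €15.28: alcohol → 12.75% + 0% local = 12.75% → €1.9482
Hard cider (6-pack) €10.89: alcohol → 12.75% + 0% local = 12.75% → €1.388475
Unrounded tax sum = €10.76055 → €10.76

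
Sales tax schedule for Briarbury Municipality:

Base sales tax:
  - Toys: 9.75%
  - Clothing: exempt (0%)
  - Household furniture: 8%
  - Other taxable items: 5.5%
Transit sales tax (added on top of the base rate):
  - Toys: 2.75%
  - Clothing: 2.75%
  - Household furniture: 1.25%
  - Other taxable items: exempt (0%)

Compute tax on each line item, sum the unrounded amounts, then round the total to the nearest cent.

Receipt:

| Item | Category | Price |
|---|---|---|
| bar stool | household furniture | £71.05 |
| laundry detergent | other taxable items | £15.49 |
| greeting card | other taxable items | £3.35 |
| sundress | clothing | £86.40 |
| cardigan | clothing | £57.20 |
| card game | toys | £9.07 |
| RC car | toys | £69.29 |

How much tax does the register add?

£21.35

Bar stool £71.05: household furniture → 8% + 1.25% transit = 9.25% → £6.572125
Laundry detergent £15.49: other taxable items → 5.5% + 0% transit = 5.5% → £0.85195
Greeting card £3.35: other taxable items → 5.5% + 0% transit = 5.5% → £0.18425
Sundress £86.40: clothing → 0% + 2.75% transit = 2.75% → £2.376
Cardigan £57.20: clothing → 0% + 2.75% transit = 2.75% → £1.573
Card game £9.07: toys → 9.75% + 2.75% transit = 12.5% → £1.13375
RC car £69.29: toys → 9.75% + 2.75% transit = 12.5% → £8.66125
Unrounded tax sum = £21.352325 → £21.35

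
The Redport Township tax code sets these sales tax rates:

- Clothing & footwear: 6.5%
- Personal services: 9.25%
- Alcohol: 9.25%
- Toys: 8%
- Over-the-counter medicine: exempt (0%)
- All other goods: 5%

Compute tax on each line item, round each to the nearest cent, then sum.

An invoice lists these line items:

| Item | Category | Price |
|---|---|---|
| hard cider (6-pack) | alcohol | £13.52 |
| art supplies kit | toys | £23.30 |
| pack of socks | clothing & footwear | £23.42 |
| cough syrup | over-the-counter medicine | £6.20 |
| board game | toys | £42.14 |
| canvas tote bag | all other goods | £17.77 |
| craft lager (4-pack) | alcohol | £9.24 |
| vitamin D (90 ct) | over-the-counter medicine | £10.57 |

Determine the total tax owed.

£9.74

Hard cider (6-pack) £13.52: alcohol → 9.25% → £1.25
Art supplies kit £23.30: toys → 8% → £1.86
Pack of socks £23.42: clothing & footwear → 6.5% → £1.52
Cough syrup £6.20: over-the-counter medicine → 0% → £0.00
Board game £42.14: toys → 8% → £3.37
Canvas tote bag £17.77: all other goods → 5% → £0.89
Craft lager (4-pack) £9.24: alcohol → 9.25% → £0.85
Vitamin D (90 ct) £10.57: over-the-counter medicine → 0% → £0.00
Total tax = £1.25 + £1.86 + £1.52 + £3.37 + £0.89 + £0.85 = £9.74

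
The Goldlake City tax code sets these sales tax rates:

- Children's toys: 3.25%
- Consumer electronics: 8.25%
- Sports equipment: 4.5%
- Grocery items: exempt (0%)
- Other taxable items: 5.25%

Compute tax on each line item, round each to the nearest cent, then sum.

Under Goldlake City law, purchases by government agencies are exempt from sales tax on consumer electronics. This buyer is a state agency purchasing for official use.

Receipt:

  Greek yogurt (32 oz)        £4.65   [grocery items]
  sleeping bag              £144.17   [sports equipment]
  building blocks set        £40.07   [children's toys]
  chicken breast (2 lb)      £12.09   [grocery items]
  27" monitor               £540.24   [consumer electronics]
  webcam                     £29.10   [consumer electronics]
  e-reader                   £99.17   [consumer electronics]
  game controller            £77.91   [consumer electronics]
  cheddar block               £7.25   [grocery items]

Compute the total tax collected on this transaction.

£7.79

Greek yogurt (32 oz) £4.65: grocery items → 0% → £0.00
Sleeping bag £144.17: sports equipment → 4.5% → £6.49
Building blocks set £40.07: children's toys → 3.25% → £1.30
Chicken breast (2 lb) £12.09: grocery items → 0% → £0.00
27" monitor £540.24: consumer electronics, buyer-exempt → 0% → £0.00
Webcam £29.10: consumer electronics, buyer-exempt → 0% → £0.00
E-reader £99.17: consumer electronics, buyer-exempt → 0% → £0.00
Game controller £77.91: consumer electronics, buyer-exempt → 0% → £0.00
Cheddar block £7.25: grocery items → 0% → £0.00
Total tax = £6.49 + £1.30 = £7.79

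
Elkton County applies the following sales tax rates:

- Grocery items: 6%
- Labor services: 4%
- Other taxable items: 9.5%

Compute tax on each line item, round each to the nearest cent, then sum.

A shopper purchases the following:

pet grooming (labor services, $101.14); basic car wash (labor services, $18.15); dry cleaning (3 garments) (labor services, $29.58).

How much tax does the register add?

$5.96

Pet grooming $101.14: labor services → 4% → $4.05
Basic car wash $18.15: labor services → 4% → $0.73
Dry cleaning (3 garments) $29.58: labor services → 4% → $1.18
Total tax = $4.05 + $0.73 + $1.18 = $5.96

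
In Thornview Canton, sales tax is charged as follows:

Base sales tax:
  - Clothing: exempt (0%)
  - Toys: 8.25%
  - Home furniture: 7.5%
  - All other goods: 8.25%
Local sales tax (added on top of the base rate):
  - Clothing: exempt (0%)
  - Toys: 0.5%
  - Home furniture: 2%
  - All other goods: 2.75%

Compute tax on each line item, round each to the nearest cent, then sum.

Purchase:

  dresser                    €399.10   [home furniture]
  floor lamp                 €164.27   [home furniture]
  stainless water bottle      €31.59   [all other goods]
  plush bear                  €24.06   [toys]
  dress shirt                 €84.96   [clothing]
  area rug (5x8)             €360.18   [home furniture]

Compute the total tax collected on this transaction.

€93.32

Dresser €399.10: home furniture → 7.5% + 2% local = 9.5% → €37.91
Floor lamp €164.27: home furniture → 7.5% + 2% local = 9.5% → €15.61
Stainless water bottle €31.59: all other goods → 8.25% + 2.75% local = 11% → €3.47
Plush bear €24.06: toys → 8.25% + 0.5% local = 8.75% → €2.11
Dress shirt €84.96: clothing → 0% + 0% local = 0% → €0.00
Area rug (5x8) €360.18: home furniture → 7.5% + 2% local = 9.5% → €34.22
Total tax = €37.91 + €15.61 + €3.47 + €2.11 + €34.22 = €93.32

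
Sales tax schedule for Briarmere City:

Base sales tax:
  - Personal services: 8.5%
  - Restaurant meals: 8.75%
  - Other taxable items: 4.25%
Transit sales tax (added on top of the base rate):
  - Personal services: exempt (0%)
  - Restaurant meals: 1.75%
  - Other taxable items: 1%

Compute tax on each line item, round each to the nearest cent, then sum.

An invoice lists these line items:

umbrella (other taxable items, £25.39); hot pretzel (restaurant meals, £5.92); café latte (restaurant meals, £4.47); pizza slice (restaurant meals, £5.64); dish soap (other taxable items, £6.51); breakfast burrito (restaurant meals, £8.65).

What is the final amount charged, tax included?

Umbrella £25.39: other taxable items → 4.25% + 1% transit = 5.25% → £1.33
Hot pretzel £5.92: restaurant meals → 8.75% + 1.75% transit = 10.5% → £0.62
Café latte £4.47: restaurant meals → 8.75% + 1.75% transit = 10.5% → £0.47
Pizza slice £5.64: restaurant meals → 8.75% + 1.75% transit = 10.5% → £0.59
Dish soap £6.51: other taxable items → 4.25% + 1% transit = 5.25% → £0.34
Breakfast burrito £8.65: restaurant meals → 8.75% + 1.75% transit = 10.5% → £0.91
Subtotal = £56.58; tax = £4.26; total due = £60.84

£60.84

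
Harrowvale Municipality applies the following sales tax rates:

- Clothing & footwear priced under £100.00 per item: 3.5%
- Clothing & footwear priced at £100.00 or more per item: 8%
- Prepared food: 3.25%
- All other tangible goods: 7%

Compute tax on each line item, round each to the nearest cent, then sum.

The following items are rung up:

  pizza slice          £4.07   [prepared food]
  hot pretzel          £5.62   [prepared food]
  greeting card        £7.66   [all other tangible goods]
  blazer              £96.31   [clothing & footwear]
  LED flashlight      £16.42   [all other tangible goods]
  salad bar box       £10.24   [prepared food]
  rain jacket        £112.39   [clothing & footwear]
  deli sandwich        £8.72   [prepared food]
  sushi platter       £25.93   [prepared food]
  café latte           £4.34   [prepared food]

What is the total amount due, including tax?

£307.65

Pizza slice £4.07: prepared food → 3.25% → £0.13
Hot pretzel £5.62: prepared food → 3.25% → £0.18
Greeting card £7.66: all other tangible goods → 7% → £0.54
Blazer £96.31: clothing & footwear, under £100.00 → 3.5% → £3.37
LED flashlight £16.42: all other tangible goods → 7% → £1.15
Salad bar box £10.24: prepared food → 3.25% → £0.33
Rain jacket £112.39: clothing & footwear, £100.00 or more → 8% → £8.99
Deli sandwich £8.72: prepared food → 3.25% → £0.28
Sushi platter £25.93: prepared food → 3.25% → £0.84
Café latte £4.34: prepared food → 3.25% → £0.14
Subtotal = £291.70; tax = £15.95; total due = £307.65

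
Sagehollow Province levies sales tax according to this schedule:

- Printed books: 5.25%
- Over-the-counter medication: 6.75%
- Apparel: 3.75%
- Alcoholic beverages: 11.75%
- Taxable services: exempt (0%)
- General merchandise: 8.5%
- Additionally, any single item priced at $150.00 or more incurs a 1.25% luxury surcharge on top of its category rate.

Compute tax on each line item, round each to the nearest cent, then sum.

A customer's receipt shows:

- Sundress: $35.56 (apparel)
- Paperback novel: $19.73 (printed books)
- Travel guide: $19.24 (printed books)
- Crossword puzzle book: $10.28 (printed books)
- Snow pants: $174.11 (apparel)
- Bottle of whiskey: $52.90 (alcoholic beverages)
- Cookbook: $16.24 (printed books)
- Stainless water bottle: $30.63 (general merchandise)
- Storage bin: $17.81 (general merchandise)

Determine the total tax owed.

$23.81

Sundress $35.56: apparel → 3.75% → $1.33
Paperback novel $19.73: printed books → 5.25% → $1.04
Travel guide $19.24: printed books → 5.25% → $1.01
Crossword puzzle book $10.28: printed books → 5.25% → $0.54
Snow pants $174.11: apparel → 3.75% + 1.25% surcharge = 5% → $8.71
Bottle of whiskey $52.90: alcoholic beverages → 11.75% → $6.22
Cookbook $16.24: printed books → 5.25% → $0.85
Stainless water bottle $30.63: general merchandise → 8.5% → $2.60
Storage bin $17.81: general merchandise → 8.5% → $1.51
Total tax = $1.33 + $1.04 + $1.01 + $0.54 + $8.71 + $6.22 + $0.85 + $2.60 + $1.51 = $23.81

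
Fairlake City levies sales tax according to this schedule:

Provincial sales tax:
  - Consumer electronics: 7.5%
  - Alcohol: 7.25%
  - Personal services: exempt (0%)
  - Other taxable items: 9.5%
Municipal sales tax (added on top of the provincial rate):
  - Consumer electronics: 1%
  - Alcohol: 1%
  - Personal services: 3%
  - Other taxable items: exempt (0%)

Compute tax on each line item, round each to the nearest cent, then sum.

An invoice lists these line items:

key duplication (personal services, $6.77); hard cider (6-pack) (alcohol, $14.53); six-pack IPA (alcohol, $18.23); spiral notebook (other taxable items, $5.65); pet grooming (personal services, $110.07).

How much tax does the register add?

Key duplication $6.77: personal services → 0% + 3% municipal = 3% → $0.20
Hard cider (6-pack) $14.53: alcohol → 7.25% + 1% municipal = 8.25% → $1.20
Six-pack IPA $18.23: alcohol → 7.25% + 1% municipal = 8.25% → $1.50
Spiral notebook $5.65: other taxable items → 9.5% + 0% municipal = 9.5% → $0.54
Pet grooming $110.07: personal services → 0% + 3% municipal = 3% → $3.30
Total tax = $0.20 + $1.20 + $1.50 + $0.54 + $3.30 = $6.74

$6.74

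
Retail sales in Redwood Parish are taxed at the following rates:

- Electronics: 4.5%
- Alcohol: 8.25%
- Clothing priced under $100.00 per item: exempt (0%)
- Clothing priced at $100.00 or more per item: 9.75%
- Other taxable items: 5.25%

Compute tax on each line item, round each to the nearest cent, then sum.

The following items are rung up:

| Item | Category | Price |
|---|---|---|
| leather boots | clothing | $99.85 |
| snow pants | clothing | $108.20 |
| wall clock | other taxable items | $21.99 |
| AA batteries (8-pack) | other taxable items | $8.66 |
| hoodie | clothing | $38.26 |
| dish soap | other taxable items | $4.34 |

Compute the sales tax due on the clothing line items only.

Leather boots $99.85: clothing, under $100.00 → 0% → $0.00
Snow pants $108.20: clothing, $100.00 or more → 9.75% → $10.55
Hoodie $38.26: clothing, under $100.00 → 0% → $0.00
Tax on clothing = $0.00 + $10.55 + $0.00 = $10.55

$10.55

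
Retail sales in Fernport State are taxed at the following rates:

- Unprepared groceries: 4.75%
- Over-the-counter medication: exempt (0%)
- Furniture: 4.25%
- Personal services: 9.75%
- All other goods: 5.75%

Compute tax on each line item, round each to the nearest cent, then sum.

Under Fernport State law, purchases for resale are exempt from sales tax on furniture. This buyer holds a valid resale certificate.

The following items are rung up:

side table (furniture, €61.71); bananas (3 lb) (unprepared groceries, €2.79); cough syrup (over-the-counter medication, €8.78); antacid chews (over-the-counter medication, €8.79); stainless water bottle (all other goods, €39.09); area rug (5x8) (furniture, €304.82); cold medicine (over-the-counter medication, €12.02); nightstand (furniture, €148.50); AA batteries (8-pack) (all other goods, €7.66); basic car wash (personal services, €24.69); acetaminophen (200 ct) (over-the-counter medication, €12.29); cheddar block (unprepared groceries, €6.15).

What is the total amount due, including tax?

€642.81

Side table €61.71: furniture, buyer-exempt → 0% → €0.00
Bananas (3 lb) €2.79: unprepared groceries → 4.75% → €0.13
Cough syrup €8.78: over-the-counter medication → 0% → €0.00
Antacid chews €8.79: over-the-counter medication → 0% → €0.00
Stainless water bottle €39.09: all other goods → 5.75% → €2.25
Area rug (5x8) €304.82: furniture, buyer-exempt → 0% → €0.00
Cold medicine €12.02: over-the-counter medication → 0% → €0.00
Nightstand €148.50: furniture, buyer-exempt → 0% → €0.00
AA batteries (8-pack) €7.66: all other goods → 5.75% → €0.44
Basic car wash €24.69: personal services → 9.75% → €2.41
Acetaminophen (200 ct) €12.29: over-the-counter medication → 0% → €0.00
Cheddar block €6.15: unprepared groceries → 4.75% → €0.29
Subtotal = €637.29; tax = €5.52; total due = €642.81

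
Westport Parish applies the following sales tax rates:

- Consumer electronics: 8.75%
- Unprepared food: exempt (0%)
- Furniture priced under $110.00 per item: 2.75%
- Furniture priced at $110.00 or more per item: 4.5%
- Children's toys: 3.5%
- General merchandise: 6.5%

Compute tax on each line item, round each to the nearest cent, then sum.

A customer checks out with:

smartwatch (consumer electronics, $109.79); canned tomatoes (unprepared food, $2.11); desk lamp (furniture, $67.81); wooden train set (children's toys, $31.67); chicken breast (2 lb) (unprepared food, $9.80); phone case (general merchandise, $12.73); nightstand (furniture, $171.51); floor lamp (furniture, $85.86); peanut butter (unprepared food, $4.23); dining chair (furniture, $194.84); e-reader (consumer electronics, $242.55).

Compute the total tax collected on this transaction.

Smartwatch $109.79: consumer electronics → 8.75% → $9.61
Canned tomatoes $2.11: unprepared food → 0% → $0.00
Desk lamp $67.81: furniture, under $110.00 → 2.75% → $1.86
Wooden train set $31.67: children's toys → 3.5% → $1.11
Chicken breast (2 lb) $9.80: unprepared food → 0% → $0.00
Phone case $12.73: general merchandise → 6.5% → $0.83
Nightstand $171.51: furniture, $110.00 or more → 4.5% → $7.72
Floor lamp $85.86: furniture, under $110.00 → 2.75% → $2.36
Peanut butter $4.23: unprepared food → 0% → $0.00
Dining chair $194.84: furniture, $110.00 or more → 4.5% → $8.77
E-reader $242.55: consumer electronics → 8.75% → $21.22
Total tax = $9.61 + $1.86 + $1.11 + $0.83 + $7.72 + $2.36 + $8.77 + $21.22 = $53.48

$53.48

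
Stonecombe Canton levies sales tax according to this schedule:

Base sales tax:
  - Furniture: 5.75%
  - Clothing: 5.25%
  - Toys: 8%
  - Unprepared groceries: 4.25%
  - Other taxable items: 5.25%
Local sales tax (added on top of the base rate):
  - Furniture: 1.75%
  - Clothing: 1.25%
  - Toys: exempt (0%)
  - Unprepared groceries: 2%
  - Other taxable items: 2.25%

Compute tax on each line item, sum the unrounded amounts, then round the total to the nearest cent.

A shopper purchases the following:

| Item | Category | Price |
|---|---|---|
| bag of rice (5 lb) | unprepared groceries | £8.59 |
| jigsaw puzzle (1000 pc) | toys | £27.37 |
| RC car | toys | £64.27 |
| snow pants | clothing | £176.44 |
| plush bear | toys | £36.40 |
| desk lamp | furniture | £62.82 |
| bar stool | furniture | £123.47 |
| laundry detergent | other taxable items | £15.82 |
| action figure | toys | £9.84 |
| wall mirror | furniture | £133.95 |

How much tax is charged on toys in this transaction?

Jigsaw puzzle (1000 pc) £27.37: toys → 8% + 0% local = 8% → £2.1896
RC car £64.27: toys → 8% + 0% local = 8% → £5.1416
Plush bear £36.40: toys → 8% + 0% local = 8% → £2.912
Action figure £9.84: toys → 8% + 0% local = 8% → £0.7872
Tax on toys: unrounded sum = £11.0304 → £11.03

£11.03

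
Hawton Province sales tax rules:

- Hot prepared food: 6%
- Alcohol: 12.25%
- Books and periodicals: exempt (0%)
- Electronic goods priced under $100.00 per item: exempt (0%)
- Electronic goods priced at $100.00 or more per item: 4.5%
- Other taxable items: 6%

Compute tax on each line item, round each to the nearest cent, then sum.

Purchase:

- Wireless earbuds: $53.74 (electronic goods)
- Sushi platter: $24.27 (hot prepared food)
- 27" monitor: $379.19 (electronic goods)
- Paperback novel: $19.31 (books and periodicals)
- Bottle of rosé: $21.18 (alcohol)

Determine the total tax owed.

$21.11

Wireless earbuds $53.74: electronic goods, under $100.00 → 0% → $0.00
Sushi platter $24.27: hot prepared food → 6% → $1.46
27" monitor $379.19: electronic goods, $100.00 or more → 4.5% → $17.06
Paperback novel $19.31: books and periodicals → 0% → $0.00
Bottle of rosé $21.18: alcohol → 12.25% → $2.59
Total tax = $1.46 + $17.06 + $2.59 = $21.11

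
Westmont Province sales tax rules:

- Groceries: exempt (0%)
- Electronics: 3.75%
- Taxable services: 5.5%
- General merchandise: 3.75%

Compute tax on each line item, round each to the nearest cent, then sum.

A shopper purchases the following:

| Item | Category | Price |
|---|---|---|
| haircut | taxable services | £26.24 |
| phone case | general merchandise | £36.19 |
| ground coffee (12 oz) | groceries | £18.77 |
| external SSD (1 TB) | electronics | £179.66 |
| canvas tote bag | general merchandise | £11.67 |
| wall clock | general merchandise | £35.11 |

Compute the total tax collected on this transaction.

Haircut £26.24: taxable services → 5.5% → £1.44
Phone case £36.19: general merchandise → 3.75% → £1.36
Ground coffee (12 oz) £18.77: groceries → 0% → £0.00
External SSD (1 TB) £179.66: electronics → 3.75% → £6.74
Canvas tote bag £11.67: general merchandise → 3.75% → £0.44
Wall clock £35.11: general merchandise → 3.75% → £1.32
Total tax = £1.44 + £1.36 + £6.74 + £0.44 + £1.32 = £11.30

£11.30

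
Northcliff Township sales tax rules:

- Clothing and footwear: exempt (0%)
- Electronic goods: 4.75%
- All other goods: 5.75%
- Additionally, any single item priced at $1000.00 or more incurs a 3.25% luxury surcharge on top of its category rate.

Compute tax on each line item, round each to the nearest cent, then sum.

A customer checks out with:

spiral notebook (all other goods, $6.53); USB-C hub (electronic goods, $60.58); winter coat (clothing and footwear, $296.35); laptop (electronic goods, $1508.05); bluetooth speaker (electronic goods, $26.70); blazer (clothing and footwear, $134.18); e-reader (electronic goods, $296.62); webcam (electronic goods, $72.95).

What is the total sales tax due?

$142.73

Spiral notebook $6.53: all other goods → 5.75% → $0.38
USB-C hub $60.58: electronic goods → 4.75% → $2.88
Winter coat $296.35: clothing and footwear → 0% → $0.00
Laptop $1508.05: electronic goods → 4.75% + 3.25% surcharge = 8% → $120.64
Bluetooth speaker $26.70: electronic goods → 4.75% → $1.27
Blazer $134.18: clothing and footwear → 0% → $0.00
E-reader $296.62: electronic goods → 4.75% → $14.09
Webcam $72.95: electronic goods → 4.75% → $3.47
Total tax = $0.38 + $2.88 + $120.64 + $1.27 + $14.09 + $3.47 = $142.73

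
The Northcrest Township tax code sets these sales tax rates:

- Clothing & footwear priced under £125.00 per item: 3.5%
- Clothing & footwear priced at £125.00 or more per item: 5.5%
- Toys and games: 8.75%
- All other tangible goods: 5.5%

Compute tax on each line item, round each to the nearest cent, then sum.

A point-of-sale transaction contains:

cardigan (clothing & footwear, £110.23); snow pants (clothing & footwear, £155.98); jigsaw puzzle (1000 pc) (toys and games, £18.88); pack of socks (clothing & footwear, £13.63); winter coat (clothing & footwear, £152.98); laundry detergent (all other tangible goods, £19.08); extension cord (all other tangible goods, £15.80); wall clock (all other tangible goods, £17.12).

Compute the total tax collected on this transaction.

£25.84

Cardigan £110.23: clothing & footwear, under £125.00 → 3.5% → £3.86
Snow pants £155.98: clothing & footwear, £125.00 or more → 5.5% → £8.58
Jigsaw puzzle (1000 pc) £18.88: toys and games → 8.75% → £1.65
Pack of socks £13.63: clothing & footwear, under £125.00 → 3.5% → £0.48
Winter coat £152.98: clothing & footwear, £125.00 or more → 5.5% → £8.41
Laundry detergent £19.08: all other tangible goods → 5.5% → £1.05
Extension cord £15.80: all other tangible goods → 5.5% → £0.87
Wall clock £17.12: all other tangible goods → 5.5% → £0.94
Total tax = £3.86 + £8.58 + £1.65 + £0.48 + £8.41 + £1.05 + £0.87 + £0.94 = £25.84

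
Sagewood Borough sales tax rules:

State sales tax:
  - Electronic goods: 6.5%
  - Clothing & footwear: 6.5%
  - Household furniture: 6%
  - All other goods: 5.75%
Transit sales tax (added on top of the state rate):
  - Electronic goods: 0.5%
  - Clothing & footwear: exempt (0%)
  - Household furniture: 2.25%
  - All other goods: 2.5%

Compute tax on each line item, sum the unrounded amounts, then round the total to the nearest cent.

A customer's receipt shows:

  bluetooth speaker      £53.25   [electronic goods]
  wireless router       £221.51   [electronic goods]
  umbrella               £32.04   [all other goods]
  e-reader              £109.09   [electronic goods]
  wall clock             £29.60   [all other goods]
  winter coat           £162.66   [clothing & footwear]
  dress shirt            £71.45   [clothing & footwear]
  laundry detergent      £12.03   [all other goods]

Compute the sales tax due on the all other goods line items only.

£6.08

Umbrella £32.04: all other goods → 5.75% + 2.5% transit = 8.25% → £2.6433
Wall clock £29.60: all other goods → 5.75% + 2.5% transit = 8.25% → £2.442
Laundry detergent £12.03: all other goods → 5.75% + 2.5% transit = 8.25% → £0.992475
Tax on all other goods: unrounded sum = £6.077775 → £6.08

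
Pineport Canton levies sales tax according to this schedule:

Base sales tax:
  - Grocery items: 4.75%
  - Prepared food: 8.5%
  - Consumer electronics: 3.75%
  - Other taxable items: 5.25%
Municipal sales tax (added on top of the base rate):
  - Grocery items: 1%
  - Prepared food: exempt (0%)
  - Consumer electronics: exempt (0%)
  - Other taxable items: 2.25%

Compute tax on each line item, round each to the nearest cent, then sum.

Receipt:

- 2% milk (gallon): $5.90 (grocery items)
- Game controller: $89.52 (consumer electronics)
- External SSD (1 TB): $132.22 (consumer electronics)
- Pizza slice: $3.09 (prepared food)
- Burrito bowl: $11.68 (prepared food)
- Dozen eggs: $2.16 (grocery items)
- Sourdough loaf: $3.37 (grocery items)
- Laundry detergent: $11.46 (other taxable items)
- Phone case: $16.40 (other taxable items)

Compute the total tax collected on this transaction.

2% milk (gallon) $5.90: grocery items → 4.75% + 1% municipal = 5.75% → $0.34
Game controller $89.52: consumer electronics → 3.75% + 0% municipal = 3.75% → $3.36
External SSD (1 TB) $132.22: consumer electronics → 3.75% + 0% municipal = 3.75% → $4.96
Pizza slice $3.09: prepared food → 8.5% + 0% municipal = 8.5% → $0.26
Burrito bowl $11.68: prepared food → 8.5% + 0% municipal = 8.5% → $0.99
Dozen eggs $2.16: grocery items → 4.75% + 1% municipal = 5.75% → $0.12
Sourdough loaf $3.37: grocery items → 4.75% + 1% municipal = 5.75% → $0.19
Laundry detergent $11.46: other taxable items → 5.25% + 2.25% municipal = 7.5% → $0.86
Phone case $16.40: other taxable items → 5.25% + 2.25% municipal = 7.5% → $1.23
Total tax = $0.34 + $3.36 + $4.96 + $0.26 + $0.99 + $0.12 + $0.19 + $0.86 + $1.23 = $12.31

$12.31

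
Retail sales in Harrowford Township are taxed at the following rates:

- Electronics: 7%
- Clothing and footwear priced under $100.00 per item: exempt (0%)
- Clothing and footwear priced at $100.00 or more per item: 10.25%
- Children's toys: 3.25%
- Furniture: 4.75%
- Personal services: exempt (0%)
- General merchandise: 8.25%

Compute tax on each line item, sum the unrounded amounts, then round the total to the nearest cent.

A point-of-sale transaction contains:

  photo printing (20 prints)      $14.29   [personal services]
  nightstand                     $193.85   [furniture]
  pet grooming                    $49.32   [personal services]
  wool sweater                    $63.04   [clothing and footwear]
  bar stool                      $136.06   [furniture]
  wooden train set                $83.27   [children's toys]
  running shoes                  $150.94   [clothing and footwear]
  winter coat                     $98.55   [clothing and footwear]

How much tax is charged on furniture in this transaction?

Nightstand $193.85: furniture → 4.75% → $9.207875
Bar stool $136.06: furniture → 4.75% → $6.46285
Tax on furniture: unrounded sum = $15.670725 → $15.67

$15.67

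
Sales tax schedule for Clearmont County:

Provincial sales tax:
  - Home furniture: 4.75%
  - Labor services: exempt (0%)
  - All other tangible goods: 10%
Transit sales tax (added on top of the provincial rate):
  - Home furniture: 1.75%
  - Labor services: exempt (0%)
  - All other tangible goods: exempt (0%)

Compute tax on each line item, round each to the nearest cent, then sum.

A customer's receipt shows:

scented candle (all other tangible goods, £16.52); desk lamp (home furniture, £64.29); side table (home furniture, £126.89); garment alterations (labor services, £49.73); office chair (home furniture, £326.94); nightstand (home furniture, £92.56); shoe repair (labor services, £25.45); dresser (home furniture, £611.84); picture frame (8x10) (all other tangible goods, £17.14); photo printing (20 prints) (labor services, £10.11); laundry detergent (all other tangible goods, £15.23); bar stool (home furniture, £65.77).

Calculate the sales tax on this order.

Scented candle £16.52: all other tangible goods → 10% + 0% transit = 10% → £1.65
Desk lamp £64.29: home furniture → 4.75% + 1.75% transit = 6.5% → £4.18
Side table £126.89: home furniture → 4.75% + 1.75% transit = 6.5% → £8.25
Garment alterations £49.73: labor services → 0% + 0% transit = 0% → £0.00
Office chair £326.94: home furniture → 4.75% + 1.75% transit = 6.5% → £21.25
Nightstand £92.56: home furniture → 4.75% + 1.75% transit = 6.5% → £6.02
Shoe repair £25.45: labor services → 0% + 0% transit = 0% → £0.00
Dresser £611.84: home furniture → 4.75% + 1.75% transit = 6.5% → £39.77
Picture frame (8x10) £17.14: all other tangible goods → 10% + 0% transit = 10% → £1.71
Photo printing (20 prints) £10.11: labor services → 0% + 0% transit = 0% → £0.00
Laundry detergent £15.23: all other tangible goods → 10% + 0% transit = 10% → £1.52
Bar stool £65.77: home furniture → 4.75% + 1.75% transit = 6.5% → £4.28
Total tax = £1.65 + £4.18 + £8.25 + £21.25 + £6.02 + £39.77 + £1.71 + £1.52 + £4.28 = £88.63

£88.63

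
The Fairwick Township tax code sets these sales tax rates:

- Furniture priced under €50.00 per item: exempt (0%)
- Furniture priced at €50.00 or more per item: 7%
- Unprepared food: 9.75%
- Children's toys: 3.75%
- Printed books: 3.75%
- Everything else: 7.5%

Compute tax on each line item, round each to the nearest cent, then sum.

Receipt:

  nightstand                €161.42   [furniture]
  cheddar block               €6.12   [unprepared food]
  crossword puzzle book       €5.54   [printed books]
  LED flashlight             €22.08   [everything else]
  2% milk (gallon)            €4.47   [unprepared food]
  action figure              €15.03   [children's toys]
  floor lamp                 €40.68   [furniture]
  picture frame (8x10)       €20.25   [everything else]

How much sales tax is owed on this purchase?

Nightstand €161.42: furniture, €50.00 or more → 7% → €11.30
Cheddar block €6.12: unprepared food → 9.75% → €0.60
Crossword puzzle book €5.54: printed books → 3.75% → €0.21
LED flashlight €22.08: everything else → 7.5% → €1.66
2% milk (gallon) €4.47: unprepared food → 9.75% → €0.44
Action figure €15.03: children's toys → 3.75% → €0.56
Floor lamp €40.68: furniture, under €50.00 → 0% → €0.00
Picture frame (8x10) €20.25: everything else → 7.5% → €1.52
Total tax = €11.30 + €0.60 + €0.21 + €1.66 + €0.44 + €0.56 + €1.52 = €16.29

€16.29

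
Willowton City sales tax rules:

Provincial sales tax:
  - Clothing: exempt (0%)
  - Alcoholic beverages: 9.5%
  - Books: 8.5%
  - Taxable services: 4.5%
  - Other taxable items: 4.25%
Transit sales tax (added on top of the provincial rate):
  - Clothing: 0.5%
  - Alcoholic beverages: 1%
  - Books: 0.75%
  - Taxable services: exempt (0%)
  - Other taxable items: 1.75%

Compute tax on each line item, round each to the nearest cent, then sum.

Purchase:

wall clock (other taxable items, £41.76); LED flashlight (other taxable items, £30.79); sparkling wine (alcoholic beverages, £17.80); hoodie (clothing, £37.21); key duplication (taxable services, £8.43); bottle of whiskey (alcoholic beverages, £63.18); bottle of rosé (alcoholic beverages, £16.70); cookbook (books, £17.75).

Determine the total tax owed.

£16.82

Wall clock £41.76: other taxable items → 4.25% + 1.75% transit = 6% → £2.51
LED flashlight £30.79: other taxable items → 4.25% + 1.75% transit = 6% → £1.85
Sparkling wine £17.80: alcoholic beverages → 9.5% + 1% transit = 10.5% → £1.87
Hoodie £37.21: clothing → 0% + 0.5% transit = 0.5% → £0.19
Key duplication £8.43: taxable services → 4.5% + 0% transit = 4.5% → £0.38
Bottle of whiskey £63.18: alcoholic beverages → 9.5% + 1% transit = 10.5% → £6.63
Bottle of rosé £16.70: alcoholic beverages → 9.5% + 1% transit = 10.5% → £1.75
Cookbook £17.75: books → 8.5% + 0.75% transit = 9.25% → £1.64
Total tax = £2.51 + £1.85 + £1.87 + £0.19 + £0.38 + £6.63 + £1.75 + £1.64 = £16.82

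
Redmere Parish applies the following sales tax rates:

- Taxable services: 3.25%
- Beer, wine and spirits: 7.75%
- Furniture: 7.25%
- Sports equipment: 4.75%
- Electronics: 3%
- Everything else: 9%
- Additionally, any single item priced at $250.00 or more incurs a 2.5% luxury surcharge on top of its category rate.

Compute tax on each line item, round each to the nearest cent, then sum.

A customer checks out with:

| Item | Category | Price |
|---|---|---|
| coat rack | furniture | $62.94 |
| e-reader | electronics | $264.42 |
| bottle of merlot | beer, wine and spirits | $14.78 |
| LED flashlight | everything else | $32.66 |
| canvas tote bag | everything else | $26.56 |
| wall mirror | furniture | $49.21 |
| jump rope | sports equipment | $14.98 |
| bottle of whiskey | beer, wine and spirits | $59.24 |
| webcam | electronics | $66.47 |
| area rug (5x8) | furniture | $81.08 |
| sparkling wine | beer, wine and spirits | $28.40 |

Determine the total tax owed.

Coat rack $62.94: furniture → 7.25% → $4.56
E-reader $264.42: electronics → 3% + 2.5% surcharge = 5.5% → $14.54
Bottle of merlot $14.78: beer, wine and spirits → 7.75% → $1.15
LED flashlight $32.66: everything else → 9% → $2.94
Canvas tote bag $26.56: everything else → 9% → $2.39
Wall mirror $49.21: furniture → 7.25% → $3.57
Jump rope $14.98: sports equipment → 4.75% → $0.71
Bottle of whiskey $59.24: beer, wine and spirits → 7.75% → $4.59
Webcam $66.47: electronics → 3% → $1.99
Area rug (5x8) $81.08: furniture → 7.25% → $5.88
Sparkling wine $28.40: beer, wine and spirits → 7.75% → $2.20
Total tax = $4.56 + $14.54 + $1.15 + $2.94 + $2.39 + $3.57 + $0.71 + $4.59 + $1.99 + $5.88 + $2.20 = $44.52

$44.52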